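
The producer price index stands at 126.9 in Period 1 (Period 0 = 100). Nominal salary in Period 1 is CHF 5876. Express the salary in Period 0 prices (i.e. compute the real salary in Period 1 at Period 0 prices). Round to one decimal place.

4630.4

Real = Nominal ÷ (Index/100) = 5876 ÷ (126.9/100)
     = 5876 ÷ 1.269 = 4630.4177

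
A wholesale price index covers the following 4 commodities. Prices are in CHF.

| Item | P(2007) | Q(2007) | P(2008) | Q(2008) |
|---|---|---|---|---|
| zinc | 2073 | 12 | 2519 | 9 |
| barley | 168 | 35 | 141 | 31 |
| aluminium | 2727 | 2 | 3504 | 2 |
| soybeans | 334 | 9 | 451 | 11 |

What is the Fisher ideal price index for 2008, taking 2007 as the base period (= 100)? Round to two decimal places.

118.06

Laspeyres component (base-period weights):
ΣP(2008)Q(2007) = 2519×12 + 141×35 + 3504×2 + 451×9 = 30228 + 4935 + 7008 + 4059 = 46230
ΣP(2007)Q(2007) = 2073×12 + 168×35 + 2727×2 + 334×9 = 24876 + 5880 + 5454 + 3006 = 39216
L = 46230 / 39216 × 100 = 117.8856
Paasche component (current-period weights):
ΣP(2008)Q(2008) = 2519×9 + 141×31 + 3504×2 + 451×11 = 22671 + 4371 + 7008 + 4961 = 39011
ΣP(2007)Q(2008) = 2073×9 + 168×31 + 2727×2 + 334×11 = 18657 + 5208 + 5454 + 3674 = 32993
P = 39011 / 32993 × 100 = 118.2402
Fisher = √(L × P) = √(117.8856 × 118.2402) = 118.0628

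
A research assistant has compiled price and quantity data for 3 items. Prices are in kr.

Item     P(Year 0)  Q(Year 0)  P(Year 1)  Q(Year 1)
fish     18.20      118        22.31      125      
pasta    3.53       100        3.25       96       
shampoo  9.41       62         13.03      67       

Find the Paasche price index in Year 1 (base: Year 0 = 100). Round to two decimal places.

Paasche price index uses current-period quantities as weights.
ΣP(Year 1)·Q(Year 1) = 22.31×125 + 3.25×96 + 13.03×67 = 2788.75 + 312 + 873.01 = 3973.76
ΣP(Year 0)·Q(Year 1) = 18.20×125 + 3.53×96 + 9.41×67 = 2275 + 338.88 + 630.47 = 3244.35
Index = 3973.76 / 3244.35 × 100 = 122.4825

122.48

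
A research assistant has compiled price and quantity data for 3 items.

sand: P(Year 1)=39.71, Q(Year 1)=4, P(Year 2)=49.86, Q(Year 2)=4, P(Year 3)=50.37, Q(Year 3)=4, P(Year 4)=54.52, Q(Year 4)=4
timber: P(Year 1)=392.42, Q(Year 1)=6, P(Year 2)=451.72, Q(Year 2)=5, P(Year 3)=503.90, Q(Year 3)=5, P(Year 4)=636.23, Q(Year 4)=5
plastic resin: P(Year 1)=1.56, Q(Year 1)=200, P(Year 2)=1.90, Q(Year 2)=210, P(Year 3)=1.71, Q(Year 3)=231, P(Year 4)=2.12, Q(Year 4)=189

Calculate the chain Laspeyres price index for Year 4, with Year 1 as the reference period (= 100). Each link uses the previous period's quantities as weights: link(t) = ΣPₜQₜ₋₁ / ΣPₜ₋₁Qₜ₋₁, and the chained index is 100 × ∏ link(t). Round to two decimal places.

156.67

Link Year 1→Year 2:
ΣP(Year 2)Q(Year 1) = 49.86×4 + 451.72×6 + 1.90×200 = 199.44 + 2710.32 + 380 = 3289.76
ΣP(Year 1)Q(Year 1) = 39.71×4 + 392.42×6 + 1.56×200 = 158.84 + 2354.52 + 312 = 2825.36
link = 3289.76/2825.36 = 1.164368
Link Year 2→Year 3:
ΣP(Year 3)Q(Year 2) = 50.37×4 + 503.90×5 + 1.71×210 = 201.48 + 2519.5 + 359.1 = 3080.08
ΣP(Year 2)Q(Year 2) = 49.86×4 + 451.72×5 + 1.90×210 = 199.44 + 2258.6 + 399 = 2857.04
link = 3080.08/2857.04 = 1.078067
Link Year 3→Year 4:
ΣP(Year 4)Q(Year 3) = 54.52×4 + 636.23×5 + 2.12×231 = 218.08 + 3181.15 + 489.72 = 3888.95
ΣP(Year 3)Q(Year 3) = 50.37×4 + 503.90×5 + 1.71×231 = 201.48 + 2519.5 + 395.01 = 3115.99
link = 3888.95/3115.99 = 1.248062
Chained index = 100 × 1.164368 × 1.078067 × 1.248062 = 156.6652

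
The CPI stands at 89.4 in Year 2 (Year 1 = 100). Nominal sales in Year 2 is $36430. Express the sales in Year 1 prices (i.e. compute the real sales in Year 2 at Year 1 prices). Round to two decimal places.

40749.44

Real = Nominal ÷ (Index/100) = 36430 ÷ (89.4/100)
     = 36430 ÷ 0.894 = 40749.4407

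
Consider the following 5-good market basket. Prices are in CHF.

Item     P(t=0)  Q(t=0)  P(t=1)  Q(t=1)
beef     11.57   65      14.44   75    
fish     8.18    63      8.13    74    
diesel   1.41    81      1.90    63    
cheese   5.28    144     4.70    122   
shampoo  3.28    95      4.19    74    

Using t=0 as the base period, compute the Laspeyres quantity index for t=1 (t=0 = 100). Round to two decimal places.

99.81

Laspeyres quantity index uses base-period prices as weights.
ΣP(t=0)·Q(t=1) = 11.57×75 + 8.18×74 + 1.41×63 + 5.28×122 + 3.28×74 = 867.75 + 605.32 + 88.83 + 644.16 + 242.72 = 2448.78
ΣP(t=0)·Q(t=0) = 11.57×65 + 8.18×63 + 1.41×81 + 5.28×144 + 3.28×95 = 752.05 + 515.34 + 114.21 + 760.32 + 311.6 = 2453.52
Index = 2448.78 / 2453.52 × 100 = 99.8068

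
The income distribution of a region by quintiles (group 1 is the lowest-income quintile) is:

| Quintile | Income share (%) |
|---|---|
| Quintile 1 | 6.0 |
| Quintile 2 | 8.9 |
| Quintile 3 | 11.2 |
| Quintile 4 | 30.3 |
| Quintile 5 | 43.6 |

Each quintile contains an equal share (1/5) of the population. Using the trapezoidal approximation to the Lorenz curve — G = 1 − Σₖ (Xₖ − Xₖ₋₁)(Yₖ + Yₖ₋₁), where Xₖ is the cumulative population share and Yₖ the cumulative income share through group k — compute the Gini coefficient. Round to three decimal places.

0.386

Cumulative income shares Yₖ: 0.0600, 0.1490, 0.2610, 0.5640, 1.0000
Σ (Xₖ−Xₖ₋₁)(Yₖ+Yₖ₋₁) = (1/5)(0.0600+0.0000) + (1/5)(0.1490+0.0600) + (1/5)(0.2610+0.1490) + (1/5)(0.5640+0.2610) + (1/5)(1.0000+0.5640)
  = 0.0120 + 0.0418 + 0.0820 + 0.1650 + 0.3128 = 0.6136
G = 1 − 0.6136 = 0.3864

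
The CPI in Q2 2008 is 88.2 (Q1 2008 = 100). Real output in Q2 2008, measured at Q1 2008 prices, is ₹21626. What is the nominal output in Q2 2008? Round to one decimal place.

Nominal = Real × (Index/100) = 21626 × (88.2/100)
        = 21626 × 0.882 = 19074.1320

19074.1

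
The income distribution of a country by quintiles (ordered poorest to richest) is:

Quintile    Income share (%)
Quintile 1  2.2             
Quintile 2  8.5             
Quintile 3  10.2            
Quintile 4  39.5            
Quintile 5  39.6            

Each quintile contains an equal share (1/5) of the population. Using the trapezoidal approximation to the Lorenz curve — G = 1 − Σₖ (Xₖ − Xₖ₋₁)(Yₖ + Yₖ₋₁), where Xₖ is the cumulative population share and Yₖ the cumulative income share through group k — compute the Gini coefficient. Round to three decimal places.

0.423

Cumulative income shares Yₖ: 0.0220, 0.1070, 0.2090, 0.6040, 1.0000
Σ (Xₖ−Xₖ₋₁)(Yₖ+Yₖ₋₁) = (1/5)(0.0220+0.0000) + (1/5)(0.1070+0.0220) + (1/5)(0.2090+0.1070) + (1/5)(0.6040+0.2090) + (1/5)(1.0000+0.6040)
  = 0.0044 + 0.0258 + 0.0632 + 0.1626 + 0.3208 = 0.5768
G = 1 − 0.5768 = 0.4232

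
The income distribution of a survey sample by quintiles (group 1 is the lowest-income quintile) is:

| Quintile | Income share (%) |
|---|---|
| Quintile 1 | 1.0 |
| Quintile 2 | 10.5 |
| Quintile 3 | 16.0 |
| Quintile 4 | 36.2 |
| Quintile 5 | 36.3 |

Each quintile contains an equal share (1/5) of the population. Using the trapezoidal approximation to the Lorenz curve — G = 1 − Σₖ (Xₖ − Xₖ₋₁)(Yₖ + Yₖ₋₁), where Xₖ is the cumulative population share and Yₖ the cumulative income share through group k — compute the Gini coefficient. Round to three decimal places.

Cumulative income shares Yₖ: 0.0100, 0.1150, 0.2750, 0.6370, 1.0000
Σ (Xₖ−Xₖ₋₁)(Yₖ+Yₖ₋₁) = (1/5)(0.0100+0.0000) + (1/5)(0.1150+0.0100) + (1/5)(0.2750+0.1150) + (1/5)(0.6370+0.2750) + (1/5)(1.0000+0.6370)
  = 0.0020 + 0.0250 + 0.0780 + 0.1824 + 0.3274 = 0.6148
G = 1 − 0.6148 = 0.3852

0.385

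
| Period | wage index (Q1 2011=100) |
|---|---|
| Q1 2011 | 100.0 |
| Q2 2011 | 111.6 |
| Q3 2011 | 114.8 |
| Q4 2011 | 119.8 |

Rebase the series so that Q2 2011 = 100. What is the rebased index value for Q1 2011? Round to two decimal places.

89.61

Rebased(Q1 2011) = 100.0 / 111.6 × 100 = 89.6057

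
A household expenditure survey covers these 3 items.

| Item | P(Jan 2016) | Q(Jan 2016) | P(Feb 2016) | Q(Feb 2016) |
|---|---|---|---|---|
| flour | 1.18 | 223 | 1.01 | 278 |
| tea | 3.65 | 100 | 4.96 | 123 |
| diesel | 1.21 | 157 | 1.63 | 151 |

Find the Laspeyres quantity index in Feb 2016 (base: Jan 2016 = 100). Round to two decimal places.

117.31

Laspeyres quantity index uses base-period prices as weights.
ΣP(Jan 2016)·Q(Feb 2016) = 1.18×278 + 3.65×123 + 1.21×151 = 328.04 + 448.95 + 182.71 = 959.7
ΣP(Jan 2016)·Q(Jan 2016) = 1.18×223 + 3.65×100 + 1.21×157 = 263.14 + 365 + 189.97 = 818.11
Index = 959.7 / 818.11 × 100 = 117.3070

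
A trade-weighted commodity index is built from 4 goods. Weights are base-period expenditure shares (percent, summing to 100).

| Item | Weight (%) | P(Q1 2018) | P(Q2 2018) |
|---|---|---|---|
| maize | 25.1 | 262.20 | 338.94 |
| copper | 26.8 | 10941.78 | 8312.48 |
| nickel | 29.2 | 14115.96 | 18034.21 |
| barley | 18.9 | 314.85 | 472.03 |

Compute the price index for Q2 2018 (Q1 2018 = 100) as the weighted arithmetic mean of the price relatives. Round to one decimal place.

maize: 25.1 × (338.94/262.20) = 25.1 × 1.292677 = 32.4462
copper: 26.8 × (8312.48/10941.78) = 26.8 × 0.759701 = 20.3600
nickel: 29.2 × (18034.21/14115.96) = 29.2 × 1.277576 = 37.3052
barley: 18.9 × (472.03/314.85) = 18.9 × 1.499222 = 28.3353
Index = Σ wᵢ·(p₁ᵢ/p₀ᵢ) = 32.4462 + 20.3600 + 37.3052 + 28.3353 = 118.4467

118.4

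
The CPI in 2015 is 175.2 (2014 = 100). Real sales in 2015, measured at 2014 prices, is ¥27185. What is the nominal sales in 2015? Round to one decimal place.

47628.1

Nominal = Real × (Index/100) = 27185 × (175.2/100)
        = 27185 × 1.752 = 47628.1200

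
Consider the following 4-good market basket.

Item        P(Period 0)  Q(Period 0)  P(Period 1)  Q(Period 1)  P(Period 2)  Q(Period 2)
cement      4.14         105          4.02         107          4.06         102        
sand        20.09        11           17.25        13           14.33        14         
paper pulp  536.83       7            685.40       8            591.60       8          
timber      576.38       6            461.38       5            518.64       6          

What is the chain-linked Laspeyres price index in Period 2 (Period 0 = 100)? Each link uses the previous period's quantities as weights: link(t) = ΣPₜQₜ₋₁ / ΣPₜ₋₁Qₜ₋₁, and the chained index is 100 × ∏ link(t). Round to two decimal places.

97.77

Link Period 0→Period 1:
ΣP(Period 1)Q(Period 0) = 4.02×105 + 17.25×11 + 685.40×7 + 461.38×6 = 422.1 + 189.75 + 4797.8 + 2768.28 = 8177.93
ΣP(Period 0)Q(Period 0) = 4.14×105 + 20.09×11 + 536.83×7 + 576.38×6 = 434.7 + 220.99 + 3757.81 + 3458.28 = 7871.78
link = 8177.93/7871.78 = 1.038892
Link Period 1→Period 2:
ΣP(Period 2)Q(Period 1) = 4.06×107 + 14.33×13 + 591.60×8 + 518.64×5 = 434.42 + 186.29 + 4732.8 + 2593.2 = 7946.71
ΣP(Period 1)Q(Period 1) = 4.02×107 + 17.25×13 + 685.40×8 + 461.38×5 = 430.14 + 224.25 + 5483.2 + 2306.9 = 8444.49
link = 7946.71/8444.49 = 0.941053
Chained index = 100 × 1.038892 × 0.941053 = 97.7652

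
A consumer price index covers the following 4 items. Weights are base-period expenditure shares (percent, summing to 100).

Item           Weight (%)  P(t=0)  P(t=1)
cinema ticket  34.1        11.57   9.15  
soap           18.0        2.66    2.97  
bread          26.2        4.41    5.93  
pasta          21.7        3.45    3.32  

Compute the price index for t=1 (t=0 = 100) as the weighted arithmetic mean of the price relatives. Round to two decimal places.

cinema ticket: 34.1 × (9.15/11.57) = 34.1 × 0.790838 = 26.9676
soap: 18.0 × (2.97/2.66) = 18.0 × 1.116541 = 20.0977
bread: 26.2 × (5.93/4.41) = 26.2 × 1.344671 = 35.2304
pasta: 21.7 × (3.32/3.45) = 21.7 × 0.962319 = 20.8823
Index = Σ wᵢ·(p₁ᵢ/p₀ᵢ) = 26.9676 + 20.0977 + 35.2304 + 20.8823 = 103.1780

103.18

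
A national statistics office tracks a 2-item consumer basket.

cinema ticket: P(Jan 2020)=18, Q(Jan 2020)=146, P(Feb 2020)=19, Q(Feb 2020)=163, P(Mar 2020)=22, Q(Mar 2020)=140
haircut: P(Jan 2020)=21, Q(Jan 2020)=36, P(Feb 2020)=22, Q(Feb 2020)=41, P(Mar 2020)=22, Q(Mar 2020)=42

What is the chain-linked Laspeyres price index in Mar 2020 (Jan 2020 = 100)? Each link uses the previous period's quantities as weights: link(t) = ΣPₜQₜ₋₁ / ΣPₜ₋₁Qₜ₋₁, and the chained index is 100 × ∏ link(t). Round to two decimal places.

Link Jan 2020→Feb 2020:
ΣP(Feb 2020)Q(Jan 2020) = 19×146 + 22×36 = 2774 + 792 = 3566
ΣP(Jan 2020)Q(Jan 2020) = 18×146 + 21×36 = 2628 + 756 = 3384
link = 3566/3384 = 1.053783
Link Feb 2020→Mar 2020:
ΣP(Mar 2020)Q(Feb 2020) = 22×163 + 22×41 = 3586 + 902 = 4488
ΣP(Feb 2020)Q(Feb 2020) = 19×163 + 22×41 = 3097 + 902 = 3999
link = 4488/3999 = 1.122281
Chained index = 100 × 1.053783 × 1.122281 = 118.2640

118.26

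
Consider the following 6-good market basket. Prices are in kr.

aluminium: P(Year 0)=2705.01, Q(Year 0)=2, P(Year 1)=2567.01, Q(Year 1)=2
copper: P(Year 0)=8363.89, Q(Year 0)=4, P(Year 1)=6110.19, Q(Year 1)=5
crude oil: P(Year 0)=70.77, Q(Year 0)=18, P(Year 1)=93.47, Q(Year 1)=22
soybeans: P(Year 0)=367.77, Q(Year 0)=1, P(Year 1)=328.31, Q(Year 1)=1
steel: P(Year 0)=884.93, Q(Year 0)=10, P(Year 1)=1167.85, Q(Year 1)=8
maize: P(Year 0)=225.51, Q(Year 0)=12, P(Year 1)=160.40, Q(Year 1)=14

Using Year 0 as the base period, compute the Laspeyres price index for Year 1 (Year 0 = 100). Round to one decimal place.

86.8

Laspeyres price index uses base-period quantities as weights.
ΣP(Year 1)·Q(Year 0) = 2567.01×2 + 6110.19×4 + 93.47×18 + 328.31×1 + 1167.85×10 + 160.40×12 = 5134.02 + 24440.76 + 1682.46 + 328.31 + 11678.5 + 1924.8 = 45188.85
ΣP(Year 0)·Q(Year 0) = 2705.01×2 + 8363.89×4 + 70.77×18 + 367.77×1 + 884.93×10 + 225.51×12 = 5410.02 + 33455.56 + 1273.86 + 367.77 + 8849.3 + 2706.12 = 52062.63
Index = 45188.85 / 52062.63 × 100 = 86.7971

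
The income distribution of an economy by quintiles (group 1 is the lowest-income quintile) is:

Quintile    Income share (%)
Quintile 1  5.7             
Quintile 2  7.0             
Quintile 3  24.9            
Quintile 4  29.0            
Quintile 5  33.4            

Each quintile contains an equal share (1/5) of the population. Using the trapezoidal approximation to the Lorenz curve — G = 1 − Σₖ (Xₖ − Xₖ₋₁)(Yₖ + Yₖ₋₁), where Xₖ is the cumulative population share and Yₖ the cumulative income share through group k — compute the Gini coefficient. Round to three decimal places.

Cumulative income shares Yₖ: 0.0570, 0.1270, 0.3760, 0.6660, 1.0000
Σ (Xₖ−Xₖ₋₁)(Yₖ+Yₖ₋₁) = (1/5)(0.0570+0.0000) + (1/5)(0.1270+0.0570) + (1/5)(0.3760+0.1270) + (1/5)(0.6660+0.3760) + (1/5)(1.0000+0.6660)
  = 0.0114 + 0.0368 + 0.1006 + 0.2084 + 0.3332 = 0.6904
G = 1 − 0.6904 = 0.3096

0.310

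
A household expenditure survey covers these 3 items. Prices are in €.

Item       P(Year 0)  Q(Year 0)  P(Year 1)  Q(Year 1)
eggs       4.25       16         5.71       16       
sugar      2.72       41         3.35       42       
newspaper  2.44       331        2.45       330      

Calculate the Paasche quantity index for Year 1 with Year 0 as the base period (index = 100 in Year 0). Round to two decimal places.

100.09

Paasche quantity index uses current-period prices as weights.
ΣP(Year 1)·Q(Year 1) = 5.71×16 + 3.35×42 + 2.45×330 = 91.36 + 140.7 + 808.5 = 1040.56
ΣP(Year 1)·Q(Year 0) = 5.71×16 + 3.35×41 + 2.45×331 = 91.36 + 137.35 + 810.95 = 1039.66
Index = 1040.56 / 1039.66 × 100 = 100.0866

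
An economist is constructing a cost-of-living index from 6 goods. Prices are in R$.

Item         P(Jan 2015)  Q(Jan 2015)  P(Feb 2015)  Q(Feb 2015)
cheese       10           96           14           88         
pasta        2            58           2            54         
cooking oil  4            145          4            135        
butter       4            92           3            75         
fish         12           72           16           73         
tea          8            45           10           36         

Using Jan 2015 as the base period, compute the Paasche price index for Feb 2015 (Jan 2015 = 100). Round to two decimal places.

121.42

Paasche price index uses current-period quantities as weights.
ΣP(Feb 2015)·Q(Feb 2015) = 14×88 + 2×54 + 4×135 + 3×75 + 16×73 + 10×36 = 1232 + 108 + 540 + 225 + 1168 + 360 = 3633
ΣP(Jan 2015)·Q(Feb 2015) = 10×88 + 2×54 + 4×135 + 4×75 + 12×73 + 8×36 = 880 + 108 + 540 + 300 + 876 + 288 = 2992
Index = 3633 / 2992 × 100 = 121.4238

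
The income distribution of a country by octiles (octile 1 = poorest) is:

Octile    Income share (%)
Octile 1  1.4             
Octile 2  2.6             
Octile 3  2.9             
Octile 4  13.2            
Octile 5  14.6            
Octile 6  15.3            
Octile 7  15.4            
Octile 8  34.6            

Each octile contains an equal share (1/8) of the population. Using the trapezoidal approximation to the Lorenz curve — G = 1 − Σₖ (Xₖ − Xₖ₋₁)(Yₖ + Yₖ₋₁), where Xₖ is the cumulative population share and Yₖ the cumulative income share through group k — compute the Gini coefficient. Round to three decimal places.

Cumulative income shares Yₖ: 0.0140, 0.0400, 0.0690, 0.2010, 0.3470, 0.5000, 0.6540, 1.0000
Σ (Xₖ−Xₖ₋₁)(Yₖ+Yₖ₋₁) = (1/8)(0.0140+0.0000) + (1/8)(0.0400+0.0140) + (1/8)(0.0690+0.0400) + (1/8)(0.2010+0.0690) + (1/8)(0.3470+0.2010) + (1/8)(0.5000+0.3470) + (1/8)(0.6540+0.5000) + (1/8)(1.0000+0.6540)
  = 0.0017 + 0.0067 + 0.0136 + 0.0338 + 0.0685 + 0.1059 + 0.1442 + 0.2067 = 0.5812
G = 1 − 0.5812 = 0.4188

0.419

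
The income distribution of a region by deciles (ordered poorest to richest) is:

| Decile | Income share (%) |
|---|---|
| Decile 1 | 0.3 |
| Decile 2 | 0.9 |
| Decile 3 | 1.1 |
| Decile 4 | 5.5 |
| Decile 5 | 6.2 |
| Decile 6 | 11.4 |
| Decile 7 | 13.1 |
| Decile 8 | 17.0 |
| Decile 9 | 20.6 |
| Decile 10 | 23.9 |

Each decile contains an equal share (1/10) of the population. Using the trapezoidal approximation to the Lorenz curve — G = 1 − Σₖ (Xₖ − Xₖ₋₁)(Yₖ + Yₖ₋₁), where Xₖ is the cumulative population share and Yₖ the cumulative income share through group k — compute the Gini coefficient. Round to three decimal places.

Cumulative income shares Yₖ: 0.0030, 0.0120, 0.0230, 0.0780, 0.1400, 0.2540, 0.3850, 0.5550, 0.7610, 1.0000
Σ (Xₖ−Xₖ₋₁)(Yₖ+Yₖ₋₁) = (1/10)(0.0030+0.0000) + (1/10)(0.0120+0.0030) + (1/10)(0.0230+0.0120) + (1/10)(0.0780+0.0230) + (1/10)(0.1400+0.0780) + (1/10)(0.2540+0.1400) + (1/10)(0.3850+0.2540) + (1/10)(0.5550+0.3850) + (1/10)(0.7610+0.5550) + (1/10)(1.0000+0.7610)
  = 0.0003 + 0.0015 + 0.0035 + 0.0101 + 0.0218 + 0.0394 + 0.0639 + 0.0940 + 0.1316 + 0.1761 = 0.5422
G = 1 − 0.5422 = 0.4578

0.458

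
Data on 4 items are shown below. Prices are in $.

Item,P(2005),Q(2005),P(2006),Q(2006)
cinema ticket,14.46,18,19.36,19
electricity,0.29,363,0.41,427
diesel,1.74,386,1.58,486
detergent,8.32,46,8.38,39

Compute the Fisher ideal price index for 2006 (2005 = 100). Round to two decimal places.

104.76

Laspeyres component (base-period weights):
ΣP(2006)Q(2005) = 19.36×18 + 0.41×363 + 1.58×386 + 8.38×46 = 348.48 + 148.83 + 609.88 + 385.48 = 1492.67
ΣP(2005)Q(2005) = 14.46×18 + 0.29×363 + 1.74×386 + 8.32×46 = 260.28 + 105.27 + 671.64 + 382.72 = 1419.91
L = 1492.67 / 1419.91 × 100 = 105.1243
Paasche component (current-period weights):
ΣP(2006)Q(2006) = 19.36×19 + 0.41×427 + 1.58×486 + 8.38×39 = 367.84 + 175.07 + 767.88 + 326.82 = 1637.61
ΣP(2005)Q(2006) = 14.46×19 + 0.29×427 + 1.74×486 + 8.32×39 = 274.74 + 123.83 + 845.64 + 324.48 = 1568.69
P = 1637.61 / 1568.69 × 100 = 104.3935
Fisher = √(L × P) = √(105.1243 × 104.3935) = 104.7582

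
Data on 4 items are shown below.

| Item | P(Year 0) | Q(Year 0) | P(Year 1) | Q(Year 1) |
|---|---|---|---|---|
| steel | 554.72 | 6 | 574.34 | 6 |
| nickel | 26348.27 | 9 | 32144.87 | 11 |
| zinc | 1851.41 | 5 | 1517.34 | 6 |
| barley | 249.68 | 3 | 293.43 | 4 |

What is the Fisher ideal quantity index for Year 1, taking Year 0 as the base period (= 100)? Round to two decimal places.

Laspeyres component (base-period weights):
ΣP(Year 0)Q(Year 1) = 554.72×6 + 26348.27×11 + 1851.41×6 + 249.68×4 = 3328.32 + 289830.97 + 11108.46 + 998.72 = 305266.47
ΣP(Year 0)Q(Year 0) = 554.72×6 + 26348.27×9 + 1851.41×5 + 249.68×3 = 3328.32 + 237134.43 + 9257.05 + 749.04 = 250468.84
L = 305266.47 / 250468.84 × 100 = 121.8780
Paasche component (current-period weights):
ΣP(Year 1)Q(Year 1) = 574.34×6 + 32144.87×11 + 1517.34×6 + 293.43×4 = 3446.04 + 353593.57 + 9104.04 + 1173.72 = 367317.37
ΣP(Year 1)Q(Year 0) = 574.34×6 + 32144.87×9 + 1517.34×5 + 293.43×3 = 3446.04 + 289303.83 + 7586.7 + 880.29 = 301216.86
P = 367317.37 / 301216.86 × 100 = 121.9445
Fisher = √(L × P) = √(121.8780 × 121.9445) = 121.9113

121.91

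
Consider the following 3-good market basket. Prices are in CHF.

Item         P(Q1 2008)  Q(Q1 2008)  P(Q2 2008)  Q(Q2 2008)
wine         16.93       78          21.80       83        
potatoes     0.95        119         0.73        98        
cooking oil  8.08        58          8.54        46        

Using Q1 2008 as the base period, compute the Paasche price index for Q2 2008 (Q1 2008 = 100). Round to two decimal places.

121.59

Paasche price index uses current-period quantities as weights.
ΣP(Q2 2008)·Q(Q2 2008) = 21.80×83 + 0.73×98 + 8.54×46 = 1809.4 + 71.54 + 392.84 = 2273.78
ΣP(Q1 2008)·Q(Q2 2008) = 16.93×83 + 0.95×98 + 8.08×46 = 1405.19 + 93.1 + 371.68 = 1869.97
Index = 2273.78 / 1869.97 × 100 = 121.5945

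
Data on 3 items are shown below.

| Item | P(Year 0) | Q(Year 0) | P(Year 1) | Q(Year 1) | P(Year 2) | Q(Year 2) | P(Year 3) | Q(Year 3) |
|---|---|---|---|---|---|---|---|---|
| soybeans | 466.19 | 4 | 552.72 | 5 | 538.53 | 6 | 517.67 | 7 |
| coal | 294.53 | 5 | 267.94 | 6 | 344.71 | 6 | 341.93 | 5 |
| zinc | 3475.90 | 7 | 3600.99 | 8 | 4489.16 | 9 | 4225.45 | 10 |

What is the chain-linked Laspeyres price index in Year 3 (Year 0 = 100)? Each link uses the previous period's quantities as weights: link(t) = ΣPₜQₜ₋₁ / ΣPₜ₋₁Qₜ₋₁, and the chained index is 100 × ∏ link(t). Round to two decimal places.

120.40

Link Year 0→Year 1:
ΣP(Year 1)Q(Year 0) = 552.72×4 + 267.94×5 + 3600.99×7 = 2210.88 + 1339.7 + 25206.93 = 28757.51
ΣP(Year 0)Q(Year 0) = 466.19×4 + 294.53×5 + 3475.90×7 = 1864.76 + 1472.65 + 24331.3 = 27668.71
link = 28757.51/27668.71 = 1.039351
Link Year 1→Year 2:
ΣP(Year 2)Q(Year 1) = 538.53×5 + 344.71×6 + 4489.16×8 = 2692.65 + 2068.26 + 35913.28 = 40674.19
ΣP(Year 1)Q(Year 1) = 552.72×5 + 267.94×6 + 3600.99×8 = 2763.6 + 1607.64 + 28807.92 = 33179.16
link = 40674.19/33179.16 = 1.225896
Link Year 2→Year 3:
ΣP(Year 3)Q(Year 2) = 517.67×6 + 341.93×6 + 4225.45×9 = 3106.02 + 2051.58 + 38029.05 = 43186.65
ΣP(Year 2)Q(Year 2) = 538.53×6 + 344.71×6 + 4489.16×9 = 3231.18 + 2068.26 + 40402.44 = 45701.88
link = 43186.65/45701.88 = 0.944964
Chained index = 100 × 1.039351 × 1.225896 × 0.944964 = 120.4013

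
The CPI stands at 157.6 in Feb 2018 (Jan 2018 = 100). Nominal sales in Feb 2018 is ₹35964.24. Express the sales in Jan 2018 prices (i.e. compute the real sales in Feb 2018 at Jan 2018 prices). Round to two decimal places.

22819.95

Real = Nominal ÷ (Index/100) = 35964.24 ÷ (157.6/100)
     = 35964.24 ÷ 1.576 = 22819.9492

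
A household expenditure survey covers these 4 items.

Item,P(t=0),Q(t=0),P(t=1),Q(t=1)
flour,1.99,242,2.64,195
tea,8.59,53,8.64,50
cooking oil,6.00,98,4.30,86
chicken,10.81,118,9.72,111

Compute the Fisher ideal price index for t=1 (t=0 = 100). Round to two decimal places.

94.86

Laspeyres component (base-period weights):
ΣP(t=1)Q(t=0) = 2.64×242 + 8.64×53 + 4.30×98 + 9.72×118 = 638.88 + 457.92 + 421.4 + 1146.96 = 2665.16
ΣP(t=0)Q(t=0) = 1.99×242 + 8.59×53 + 6.00×98 + 10.81×118 = 481.58 + 455.27 + 588 + 1275.58 = 2800.43
L = 2665.16 / 2800.43 × 100 = 95.1697
Paasche component (current-period weights):
ΣP(t=1)Q(t=1) = 2.64×195 + 8.64×50 + 4.30×86 + 9.72×111 = 514.8 + 432 + 369.8 + 1078.92 = 2395.52
ΣP(t=0)Q(t=1) = 1.99×195 + 8.59×50 + 6.00×86 + 10.81×111 = 388.05 + 429.5 + 516 + 1199.91 = 2533.46
P = 2395.52 / 2533.46 × 100 = 94.5553
Fisher = √(L × P) = √(95.1697 × 94.5553) = 94.8620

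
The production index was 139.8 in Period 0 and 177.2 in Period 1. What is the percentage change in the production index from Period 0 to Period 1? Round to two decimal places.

Change = (177.2 − 139.8) / 139.8 × 100
       = 37.4 / 139.8 × 100 = 26.7525%

26.75%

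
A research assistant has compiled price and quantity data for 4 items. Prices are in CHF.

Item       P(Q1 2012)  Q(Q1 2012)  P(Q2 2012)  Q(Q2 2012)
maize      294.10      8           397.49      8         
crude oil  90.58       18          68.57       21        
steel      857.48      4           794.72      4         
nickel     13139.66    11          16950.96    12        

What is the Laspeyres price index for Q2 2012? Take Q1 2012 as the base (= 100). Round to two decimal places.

Laspeyres price index uses base-period quantities as weights.
ΣP(Q2 2012)·Q(Q1 2012) = 397.49×8 + 68.57×18 + 794.72×4 + 16950.96×11 = 3179.92 + 1234.26 + 3178.88 + 186460.56 = 194053.62
ΣP(Q1 2012)·Q(Q1 2012) = 294.10×8 + 90.58×18 + 857.48×4 + 13139.66×11 = 2352.8 + 1630.44 + 3429.92 + 144536.26 = 151949.42
Index = 194053.62 / 151949.42 × 100 = 127.7094

127.71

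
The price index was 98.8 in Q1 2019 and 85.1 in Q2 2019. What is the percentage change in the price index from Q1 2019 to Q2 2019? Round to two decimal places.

-13.87%

Change = (85.1 − 98.8) / 98.8 × 100
       = -13.7 / 98.8 × 100 = -13.8664%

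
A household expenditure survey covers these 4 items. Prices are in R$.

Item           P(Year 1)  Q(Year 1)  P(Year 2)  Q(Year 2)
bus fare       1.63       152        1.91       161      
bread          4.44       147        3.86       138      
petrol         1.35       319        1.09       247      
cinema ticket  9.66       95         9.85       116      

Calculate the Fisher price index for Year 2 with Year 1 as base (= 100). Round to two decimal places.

95.95

Laspeyres component (base-period weights):
ΣP(Year 2)Q(Year 1) = 1.91×152 + 3.86×147 + 1.09×319 + 9.85×95 = 290.32 + 567.42 + 347.71 + 935.75 = 2141.2
ΣP(Year 1)Q(Year 1) = 1.63×152 + 4.44×147 + 1.35×319 + 9.66×95 = 247.76 + 652.68 + 430.65 + 917.7 = 2248.79
L = 2141.2 / 2248.79 × 100 = 95.2156
Paasche component (current-period weights):
ΣP(Year 2)Q(Year 2) = 1.91×161 + 3.86×138 + 1.09×247 + 9.85×116 = 307.51 + 532.68 + 269.23 + 1142.6 = 2252.02
ΣP(Year 1)Q(Year 2) = 1.63×161 + 4.44×138 + 1.35×247 + 9.66×116 = 262.43 + 612.72 + 333.45 + 1120.56 = 2329.16
P = 2252.02 / 2329.16 × 100 = 96.6881
Fisher = √(L × P) = √(95.2156 × 96.6881) = 95.9490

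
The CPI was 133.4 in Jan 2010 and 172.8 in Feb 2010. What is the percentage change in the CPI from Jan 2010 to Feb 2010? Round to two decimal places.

Change = (172.8 − 133.4) / 133.4 × 100
       = 39.4 / 133.4 × 100 = 29.5352%

29.54%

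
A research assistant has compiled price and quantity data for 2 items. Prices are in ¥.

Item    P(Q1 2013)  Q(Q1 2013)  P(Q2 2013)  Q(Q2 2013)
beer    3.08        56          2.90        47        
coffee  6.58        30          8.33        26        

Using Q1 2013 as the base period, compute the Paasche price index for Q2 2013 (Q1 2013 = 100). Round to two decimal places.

Paasche price index uses current-period quantities as weights.
ΣP(Q2 2013)·Q(Q2 2013) = 2.90×47 + 8.33×26 = 136.3 + 216.58 = 352.88
ΣP(Q1 2013)·Q(Q2 2013) = 3.08×47 + 6.58×26 = 144.76 + 171.08 = 315.84
Index = 352.88 / 315.84 × 100 = 111.7275

111.73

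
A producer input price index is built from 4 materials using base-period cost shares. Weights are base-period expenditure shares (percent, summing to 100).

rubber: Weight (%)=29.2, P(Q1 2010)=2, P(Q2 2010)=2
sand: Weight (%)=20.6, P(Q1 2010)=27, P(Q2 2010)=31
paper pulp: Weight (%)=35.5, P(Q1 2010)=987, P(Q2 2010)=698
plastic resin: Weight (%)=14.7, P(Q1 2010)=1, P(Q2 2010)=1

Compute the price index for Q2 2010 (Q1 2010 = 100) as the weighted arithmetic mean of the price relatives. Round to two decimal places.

rubber: 29.2 × (2/2) = 29.2 × 1.000000 = 29.2000
sand: 20.6 × (31/27) = 20.6 × 1.148148 = 23.6519
paper pulp: 35.5 × (698/987) = 35.5 × 0.707194 = 25.1054
plastic resin: 14.7 × (1/1) = 14.7 × 1.000000 = 14.7000
Index = Σ wᵢ·(p₁ᵢ/p₀ᵢ) = 29.2000 + 23.6519 + 25.1054 + 14.7000 = 92.6572

92.66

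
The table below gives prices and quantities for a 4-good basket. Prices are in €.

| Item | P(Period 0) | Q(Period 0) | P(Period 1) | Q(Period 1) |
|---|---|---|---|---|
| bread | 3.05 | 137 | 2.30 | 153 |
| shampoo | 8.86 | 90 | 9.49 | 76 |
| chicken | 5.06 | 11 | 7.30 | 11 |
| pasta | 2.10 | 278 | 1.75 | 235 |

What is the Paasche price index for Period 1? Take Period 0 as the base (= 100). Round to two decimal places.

92.63

Paasche price index uses current-period quantities as weights.
ΣP(Period 1)·Q(Period 1) = 2.30×153 + 9.49×76 + 7.30×11 + 1.75×235 = 351.9 + 721.24 + 80.3 + 411.25 = 1564.69
ΣP(Period 0)·Q(Period 1) = 3.05×153 + 8.86×76 + 5.06×11 + 2.10×235 = 466.65 + 673.36 + 55.66 + 493.5 = 1689.17
Index = 1564.69 / 1689.17 × 100 = 92.6307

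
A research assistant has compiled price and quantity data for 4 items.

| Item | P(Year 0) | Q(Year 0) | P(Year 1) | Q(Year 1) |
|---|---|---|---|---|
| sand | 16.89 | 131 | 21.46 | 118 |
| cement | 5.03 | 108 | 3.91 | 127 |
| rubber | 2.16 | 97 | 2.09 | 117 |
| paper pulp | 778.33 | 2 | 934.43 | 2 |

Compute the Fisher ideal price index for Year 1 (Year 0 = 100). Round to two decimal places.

116.55

Laspeyres component (base-period weights):
ΣP(Year 1)Q(Year 0) = 21.46×131 + 3.91×108 + 2.09×97 + 934.43×2 = 2811.26 + 422.28 + 202.73 + 1868.86 = 5305.13
ΣP(Year 0)Q(Year 0) = 16.89×131 + 5.03×108 + 2.16×97 + 778.33×2 = 2212.59 + 543.24 + 209.52 + 1556.66 = 4522.01
L = 5305.13 / 4522.01 × 100 = 117.3180
Paasche component (current-period weights):
ΣP(Year 1)Q(Year 1) = 21.46×118 + 3.91×127 + 2.09×117 + 934.43×2 = 2532.28 + 496.57 + 244.53 + 1868.86 = 5142.24
ΣP(Year 0)Q(Year 1) = 16.89×118 + 5.03×127 + 2.16×117 + 778.33×2 = 1993.02 + 638.81 + 252.72 + 1556.66 = 4441.21
P = 5142.24 / 4441.21 × 100 = 115.7847
Fisher = √(L × P) = √(117.3180 × 115.7847) = 116.5488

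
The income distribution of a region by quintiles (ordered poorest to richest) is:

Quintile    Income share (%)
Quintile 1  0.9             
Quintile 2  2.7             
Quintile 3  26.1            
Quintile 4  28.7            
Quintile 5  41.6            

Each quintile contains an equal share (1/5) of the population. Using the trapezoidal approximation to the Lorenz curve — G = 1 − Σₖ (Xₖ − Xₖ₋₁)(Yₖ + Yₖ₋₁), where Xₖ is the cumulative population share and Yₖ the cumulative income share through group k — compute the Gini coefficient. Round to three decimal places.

Cumulative income shares Yₖ: 0.0090, 0.0360, 0.2970, 0.5840, 1.0000
Σ (Xₖ−Xₖ₋₁)(Yₖ+Yₖ₋₁) = (1/5)(0.0090+0.0000) + (1/5)(0.0360+0.0090) + (1/5)(0.2970+0.0360) + (1/5)(0.5840+0.2970) + (1/5)(1.0000+0.5840)
  = 0.0018 + 0.0090 + 0.0666 + 0.1762 + 0.3168 = 0.5704
G = 1 − 0.5704 = 0.4296

0.430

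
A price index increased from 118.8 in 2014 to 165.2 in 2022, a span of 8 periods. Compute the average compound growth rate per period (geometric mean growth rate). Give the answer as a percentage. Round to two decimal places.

4.21%

Growth factor = (165.2/118.8)^(1/8) = (1.390572)^(1/8) = 1.042076
Growth rate = 1.042076 − 1 = 0.042076 = 4.2076%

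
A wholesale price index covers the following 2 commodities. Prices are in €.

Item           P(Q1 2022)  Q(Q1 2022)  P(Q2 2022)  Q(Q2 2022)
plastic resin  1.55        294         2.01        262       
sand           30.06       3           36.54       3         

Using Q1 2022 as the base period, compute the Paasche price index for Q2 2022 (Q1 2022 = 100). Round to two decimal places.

Paasche price index uses current-period quantities as weights.
ΣP(Q2 2022)·Q(Q2 2022) = 2.01×262 + 36.54×3 = 526.62 + 109.62 = 636.24
ΣP(Q1 2022)·Q(Q2 2022) = 1.55×262 + 30.06×3 = 406.1 + 90.18 = 496.28
Index = 636.24 / 496.28 × 100 = 128.2018

128.20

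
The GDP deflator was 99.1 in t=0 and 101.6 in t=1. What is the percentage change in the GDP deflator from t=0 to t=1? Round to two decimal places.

Change = (101.6 − 99.1) / 99.1 × 100
       = 2.5 / 99.1 × 100 = 2.5227%

2.52%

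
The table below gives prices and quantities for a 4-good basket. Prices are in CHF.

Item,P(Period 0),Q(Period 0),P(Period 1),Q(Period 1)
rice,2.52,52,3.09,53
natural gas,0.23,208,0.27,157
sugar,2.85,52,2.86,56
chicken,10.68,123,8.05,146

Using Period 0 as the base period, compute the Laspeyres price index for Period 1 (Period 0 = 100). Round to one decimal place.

Laspeyres price index uses base-period quantities as weights.
ΣP(Period 1)·Q(Period 0) = 3.09×52 + 0.27×208 + 2.86×52 + 8.05×123 = 160.68 + 56.16 + 148.72 + 990.15 = 1355.71
ΣP(Period 0)·Q(Period 0) = 2.52×52 + 0.23×208 + 2.85×52 + 10.68×123 = 131.04 + 47.84 + 148.2 + 1313.64 = 1640.72
Index = 1355.71 / 1640.72 × 100 = 82.6290

82.6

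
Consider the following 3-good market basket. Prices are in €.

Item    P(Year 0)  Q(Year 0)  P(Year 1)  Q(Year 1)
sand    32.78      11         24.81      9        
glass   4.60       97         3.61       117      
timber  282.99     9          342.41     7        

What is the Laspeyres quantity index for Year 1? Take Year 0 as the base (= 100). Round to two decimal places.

Laspeyres quantity index uses base-period prices as weights.
ΣP(Year 0)·Q(Year 1) = 32.78×9 + 4.60×117 + 282.99×7 = 295.02 + 538.2 + 1980.93 = 2814.15
ΣP(Year 0)·Q(Year 0) = 32.78×11 + 4.60×97 + 282.99×9 = 360.58 + 446.2 + 2546.91 = 3353.69
Index = 2814.15 / 3353.69 × 100 = 83.9120

83.91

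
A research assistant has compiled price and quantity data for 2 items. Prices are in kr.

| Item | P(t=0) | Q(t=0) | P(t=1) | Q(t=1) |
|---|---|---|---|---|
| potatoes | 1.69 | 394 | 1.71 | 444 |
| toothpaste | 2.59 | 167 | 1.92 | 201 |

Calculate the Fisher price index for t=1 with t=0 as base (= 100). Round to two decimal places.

90.32

Laspeyres component (base-period weights):
ΣP(t=1)Q(t=0) = 1.71×394 + 1.92×167 = 673.74 + 320.64 = 994.38
ΣP(t=0)Q(t=0) = 1.69×394 + 2.59×167 = 665.86 + 432.53 = 1098.39
L = 994.38 / 1098.39 × 100 = 90.5307
Paasche component (current-period weights):
ΣP(t=1)Q(t=1) = 1.71×444 + 1.92×201 = 759.24 + 385.92 = 1145.16
ΣP(t=0)Q(t=1) = 1.69×444 + 2.59×201 = 750.36 + 520.59 = 1270.95
P = 1145.16 / 1270.95 × 100 = 90.1027
Fisher = √(L × P) = √(90.5307 × 90.1027) = 90.3164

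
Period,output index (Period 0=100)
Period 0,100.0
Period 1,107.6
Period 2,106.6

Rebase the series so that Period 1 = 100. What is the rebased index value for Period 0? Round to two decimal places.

92.94

Rebased(Period 0) = 100.0 / 107.6 × 100 = 92.9368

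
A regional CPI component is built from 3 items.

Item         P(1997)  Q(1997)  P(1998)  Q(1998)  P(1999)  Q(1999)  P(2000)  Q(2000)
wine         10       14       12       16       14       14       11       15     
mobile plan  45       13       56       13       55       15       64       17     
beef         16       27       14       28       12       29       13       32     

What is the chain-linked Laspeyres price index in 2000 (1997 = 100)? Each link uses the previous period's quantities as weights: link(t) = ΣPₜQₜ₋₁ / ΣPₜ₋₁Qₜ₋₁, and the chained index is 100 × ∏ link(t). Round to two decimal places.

Link 1997→1998:
ΣP(1998)Q(1997) = 12×14 + 56×13 + 14×27 = 168 + 728 + 378 = 1274
ΣP(1997)Q(1997) = 10×14 + 45×13 + 16×27 = 140 + 585 + 432 = 1157
link = 1274/1157 = 1.101124
Link 1998→1999:
ΣP(1999)Q(1998) = 14×16 + 55×13 + 12×28 = 224 + 715 + 336 = 1275
ΣP(1998)Q(1998) = 12×16 + 56×13 + 14×28 = 192 + 728 + 392 = 1312
link = 1275/1312 = 0.971799
Link 1999→2000:
ΣP(2000)Q(1999) = 11×14 + 64×15 + 13×29 = 154 + 960 + 377 = 1491
ΣP(1999)Q(1999) = 14×14 + 55×15 + 12×29 = 196 + 825 + 348 = 1369
link = 1491/1369 = 1.089116
Chained index = 100 × 1.101124 × 0.971799 × 1.089116 = 116.5431

116.54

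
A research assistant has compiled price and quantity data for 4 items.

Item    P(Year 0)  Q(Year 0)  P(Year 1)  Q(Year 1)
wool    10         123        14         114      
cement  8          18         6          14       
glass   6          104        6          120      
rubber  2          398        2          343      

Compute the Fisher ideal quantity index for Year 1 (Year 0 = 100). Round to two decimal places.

Laspeyres component (base-period weights):
ΣP(Year 0)Q(Year 1) = 10×114 + 8×14 + 6×120 + 2×343 = 1140 + 112 + 720 + 686 = 2658
ΣP(Year 0)Q(Year 0) = 10×123 + 8×18 + 6×104 + 2×398 = 1230 + 144 + 624 + 796 = 2794
L = 2658 / 2794 × 100 = 95.1324
Paasche component (current-period weights):
ΣP(Year 1)Q(Year 1) = 14×114 + 6×14 + 6×120 + 2×343 = 1596 + 84 + 720 + 686 = 3086
ΣP(Year 1)Q(Year 0) = 14×123 + 6×18 + 6×104 + 2×398 = 1722 + 108 + 624 + 796 = 3250
P = 3086 / 3250 × 100 = 94.9538
Fisher = √(L × P) = √(95.1324 × 94.9538) = 95.0431

95.04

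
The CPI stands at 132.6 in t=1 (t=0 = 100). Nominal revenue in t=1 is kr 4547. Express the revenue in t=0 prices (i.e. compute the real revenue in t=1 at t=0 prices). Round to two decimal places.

3429.11

Real = Nominal ÷ (Index/100) = 4547 ÷ (132.6/100)
     = 4547 ÷ 1.326 = 3429.1101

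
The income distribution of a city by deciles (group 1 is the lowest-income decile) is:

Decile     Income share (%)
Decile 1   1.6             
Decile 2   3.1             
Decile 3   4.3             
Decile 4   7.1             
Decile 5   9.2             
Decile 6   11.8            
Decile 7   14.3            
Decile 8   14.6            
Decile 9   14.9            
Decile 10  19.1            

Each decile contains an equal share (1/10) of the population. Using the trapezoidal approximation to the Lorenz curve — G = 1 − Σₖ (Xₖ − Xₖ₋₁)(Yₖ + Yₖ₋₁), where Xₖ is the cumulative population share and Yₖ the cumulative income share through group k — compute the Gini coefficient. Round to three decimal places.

0.316

Cumulative income shares Yₖ: 0.0160, 0.0470, 0.0900, 0.1610, 0.2530, 0.3710, 0.5140, 0.6600, 0.8090, 1.0000
Σ (Xₖ−Xₖ₋₁)(Yₖ+Yₖ₋₁) = (1/10)(0.0160+0.0000) + (1/10)(0.0470+0.0160) + (1/10)(0.0900+0.0470) + (1/10)(0.1610+0.0900) + (1/10)(0.2530+0.1610) + (1/10)(0.3710+0.2530) + (1/10)(0.5140+0.3710) + (1/10)(0.6600+0.5140) + (1/10)(0.8090+0.6600) + (1/10)(1.0000+0.8090)
  = 0.0016 + 0.0063 + 0.0137 + 0.0251 + 0.0414 + 0.0624 + 0.0885 + 0.1174 + 0.1469 + 0.1809 = 0.6842
G = 1 − 0.6842 = 0.3158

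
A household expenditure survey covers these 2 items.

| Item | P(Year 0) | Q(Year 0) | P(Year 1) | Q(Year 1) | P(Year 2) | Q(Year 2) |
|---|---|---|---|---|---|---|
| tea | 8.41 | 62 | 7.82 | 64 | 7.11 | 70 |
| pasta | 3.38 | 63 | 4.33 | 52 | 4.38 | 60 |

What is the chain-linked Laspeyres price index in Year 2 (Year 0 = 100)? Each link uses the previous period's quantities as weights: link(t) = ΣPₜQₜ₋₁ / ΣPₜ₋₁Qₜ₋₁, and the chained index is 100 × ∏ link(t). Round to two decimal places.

Link Year 0→Year 1:
ΣP(Year 1)Q(Year 0) = 7.82×62 + 4.33×63 = 484.84 + 272.79 = 757.63
ΣP(Year 0)Q(Year 0) = 8.41×62 + 3.38×63 = 521.42 + 212.94 = 734.36
link = 757.63/734.36 = 1.031687
Link Year 1→Year 2:
ΣP(Year 2)Q(Year 1) = 7.11×64 + 4.38×52 = 455.04 + 227.76 = 682.8
ΣP(Year 1)Q(Year 1) = 7.82×64 + 4.33×52 = 500.48 + 225.16 = 725.64
link = 682.8/725.64 = 0.940962
Chained index = 100 × 1.031687 × 0.940962 = 97.0779

97.08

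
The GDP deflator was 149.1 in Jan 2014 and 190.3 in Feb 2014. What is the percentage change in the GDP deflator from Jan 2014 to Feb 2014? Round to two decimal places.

27.63%

Change = (190.3 − 149.1) / 149.1 × 100
       = 41.2 / 149.1 × 100 = 27.6325%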